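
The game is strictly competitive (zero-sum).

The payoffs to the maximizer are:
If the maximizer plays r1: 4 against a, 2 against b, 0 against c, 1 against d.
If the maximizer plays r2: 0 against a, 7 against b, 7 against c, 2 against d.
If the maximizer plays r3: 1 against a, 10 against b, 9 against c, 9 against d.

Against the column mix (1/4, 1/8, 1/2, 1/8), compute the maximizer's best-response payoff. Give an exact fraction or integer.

57/8

r1: (4)·(1/4) + (2)·(1/8) + (0)·(1/2) + (1)·(1/8) = 11/8.
r2: (0)·(1/4) + (7)·(1/8) + (7)·(1/2) + (2)·(1/8) = 37/8.
r3: (1)·(1/4) + (10)·(1/8) + (9)·(1/2) + (9)·(1/8) = 57/8.
The best pure response is r3 with expected payoff 57/8.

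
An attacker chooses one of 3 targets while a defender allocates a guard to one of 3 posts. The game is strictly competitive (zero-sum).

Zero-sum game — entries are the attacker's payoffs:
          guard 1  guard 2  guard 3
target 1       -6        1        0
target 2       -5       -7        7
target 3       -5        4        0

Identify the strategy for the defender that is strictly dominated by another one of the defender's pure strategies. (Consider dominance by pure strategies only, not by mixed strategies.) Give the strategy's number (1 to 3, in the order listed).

The defender prefers columns that give the attacker less. Compare guard 3 with guard 1: -6 < 0, -5 < 7, -5 < 0.
So guard 1 strictly dominates guard 3 for the defender; guard 3 is strictly dominated.

3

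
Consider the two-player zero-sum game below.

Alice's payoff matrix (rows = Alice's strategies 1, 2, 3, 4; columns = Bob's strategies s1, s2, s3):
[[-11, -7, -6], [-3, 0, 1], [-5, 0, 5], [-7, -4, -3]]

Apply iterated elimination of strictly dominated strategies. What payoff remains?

Row 1 is strictly dominated by row 2 (-3>-11, 0>-7, 1>-6); eliminate 1.
Column s2 is strictly dominated by s1 for Bob (-3<0, -5<0, -7<-4); eliminate s2.
Row 4 is strictly dominated by row 2 (-3>-7, 1>-3); eliminate 4.
Column s3 is strictly dominated by s1 for Bob (-3<1, -5<5); eliminate s3.
Row 3 is strictly dominated by row 2 (-3>-5); eliminate 3.
Only (2, s1) remains, with payoff -3.

-3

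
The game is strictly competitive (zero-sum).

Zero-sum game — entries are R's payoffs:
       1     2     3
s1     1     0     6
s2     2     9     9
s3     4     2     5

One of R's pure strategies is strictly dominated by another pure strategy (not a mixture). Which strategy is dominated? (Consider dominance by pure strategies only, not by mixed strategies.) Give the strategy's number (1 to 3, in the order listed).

1

Compare s1 with s2: 2 > 1, 9 > 0, 9 > 6.
So s2 strictly dominates s1 for R; s1 is strictly dominated.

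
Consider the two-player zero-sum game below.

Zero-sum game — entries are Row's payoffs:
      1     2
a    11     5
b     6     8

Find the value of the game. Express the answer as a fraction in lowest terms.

Row minima are 5 and 6, so Row's maximin is 6; column maxima are 11 and 8, so Column's minimax is 8. These differ, so the equilibrium is in mixed strategies.
Let Row play a with probability p. Column is indifferent when 11p + 6(1−p) = 5p + 8(1−p), giving p = 1/4.
Let Column play 1 with probability q. Row is indifferent when 11q + 5(1−q) = 6q + 8(1−q), giving q = 3/8.
The value is 11·(3/8) + (5)·(5/8) = 29/4.

29/4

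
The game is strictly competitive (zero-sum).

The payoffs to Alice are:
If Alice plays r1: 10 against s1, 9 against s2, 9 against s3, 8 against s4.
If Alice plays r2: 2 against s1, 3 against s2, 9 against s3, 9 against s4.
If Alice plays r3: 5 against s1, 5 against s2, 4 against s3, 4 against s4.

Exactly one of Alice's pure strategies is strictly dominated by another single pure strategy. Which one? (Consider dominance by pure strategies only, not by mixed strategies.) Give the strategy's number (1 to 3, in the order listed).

3

Compare r3 with r1: 10 > 5, 9 > 5, 9 > 4, 8 > 4.
So r1 strictly dominates r3 for Alice; r3 is strictly dominated.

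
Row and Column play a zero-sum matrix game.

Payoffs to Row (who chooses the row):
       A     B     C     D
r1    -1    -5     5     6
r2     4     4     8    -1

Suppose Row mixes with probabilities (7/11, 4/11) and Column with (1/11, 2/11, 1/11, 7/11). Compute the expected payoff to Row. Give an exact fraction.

Against (1/11, 2/11, 1/11, 7/11), each row's expected payoff is r1: 36/11; r2: 13/11.
Taking the (7/11, 4/11)-weighted average: (7/11)·(36/11) + (4/11)·(13/11) = 304/121.

304/121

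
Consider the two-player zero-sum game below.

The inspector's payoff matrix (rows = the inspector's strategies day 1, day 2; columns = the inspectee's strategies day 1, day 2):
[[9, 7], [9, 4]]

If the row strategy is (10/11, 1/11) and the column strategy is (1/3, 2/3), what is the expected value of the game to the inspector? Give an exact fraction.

247/33

Against (1/3, 2/3), each row's expected payoff is day 1: 23/3; day 2: 17/3.
Taking the (10/11, 1/11)-weighted average: (10/11)·(23/3) + (1/11)·(17/3) = 247/33.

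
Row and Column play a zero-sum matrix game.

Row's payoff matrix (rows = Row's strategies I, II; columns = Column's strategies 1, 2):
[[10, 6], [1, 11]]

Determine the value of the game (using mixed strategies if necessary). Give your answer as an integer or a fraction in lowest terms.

Row minima are 6 and 1, so Row's maximin is 6; column maxima are 10 and 11, so Column's minimax is 10. These differ, so the equilibrium is in mixed strategies.
Let Row play I with probability p. Column is indifferent when 10p + (1−p) = 6p + 11(1−p), giving p = 5/7.
Let Column play 1 with probability q. Row is indifferent when 10q + 6(1−q) = q + 11(1−q), giving q = 5/14.
The value is 10·(5/14) + (6)·(9/14) = 52/7.

52/7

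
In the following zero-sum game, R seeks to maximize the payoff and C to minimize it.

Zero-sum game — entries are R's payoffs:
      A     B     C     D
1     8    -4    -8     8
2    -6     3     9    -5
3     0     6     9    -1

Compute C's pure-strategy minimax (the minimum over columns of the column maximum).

6

The worst case (largest entry) in each column is A: 8, B: 6, C: 9, D: 8.
The best (smallest) of these is 6.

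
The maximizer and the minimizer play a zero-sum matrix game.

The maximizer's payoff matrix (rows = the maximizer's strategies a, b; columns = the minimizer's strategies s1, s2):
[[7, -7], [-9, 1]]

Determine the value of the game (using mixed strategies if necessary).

-7/3

Row minima are -7 and -9, so the maximizer's maximin is -7; column maxima are 7 and 1, so the minimizer's minimax is 1. These differ, so the equilibrium is in mixed strategies.
Let the maximizer play a with probability p. The minimizer is indifferent when 7p − 9(1−p) = −7p + (1−p), giving p = 5/12.
Let the minimizer play s1 with probability q. The maximizer is indifferent when 7q − 7(1−q) = −9q + (1−q), giving q = 1/3.
The value is 7·(1/3) + (-7)·(2/3) = -7/3.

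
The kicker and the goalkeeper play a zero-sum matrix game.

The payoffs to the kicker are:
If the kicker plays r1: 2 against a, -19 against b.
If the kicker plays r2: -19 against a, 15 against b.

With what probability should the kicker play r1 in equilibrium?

34/55

Row minima are -19 and -19, so the kicker's maximin is -19; column maxima are 2 and 15, so the goalkeeper's minimax is 2. These differ, so the equilibrium is in mixed strategies.
Let the kicker play r1 with probability p. The goalkeeper is indifferent when 2p − 19(1−p) = −19p + 15(1−p), giving p = 34/55.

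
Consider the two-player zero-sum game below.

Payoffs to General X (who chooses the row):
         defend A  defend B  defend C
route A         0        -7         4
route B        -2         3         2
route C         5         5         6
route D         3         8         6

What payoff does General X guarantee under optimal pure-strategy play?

Row minima: -7, -2, 5, 3 → General X's maximin is 5.
Column maxima: 5, 8, 6 → General Y's minimax is 5.
They coincide at (route C, defend A), so the value is 5.

5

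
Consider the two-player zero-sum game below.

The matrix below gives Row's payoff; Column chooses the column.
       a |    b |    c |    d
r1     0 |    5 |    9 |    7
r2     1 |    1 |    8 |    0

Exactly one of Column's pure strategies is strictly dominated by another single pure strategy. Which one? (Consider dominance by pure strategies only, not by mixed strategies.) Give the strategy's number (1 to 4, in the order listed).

3

Column prefers columns that give Row less. Compare c with a: 0 < 9, 1 < 8.
So a strictly dominates c for Column; c is strictly dominated.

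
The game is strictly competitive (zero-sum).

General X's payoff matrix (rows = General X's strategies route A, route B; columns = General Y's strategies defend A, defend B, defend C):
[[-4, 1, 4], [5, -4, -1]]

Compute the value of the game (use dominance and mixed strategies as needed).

Column defend C is strictly dominated by defend B for General Y (it gives General X more in every row).
The remaining 2×2 game on (route A, route B) × (defend A, defend B) has no saddle point. Let General X play route A with probability p; indifference gives −4p + 5(1−p) = p − 4(1−p), so p = 9/14.
Similarly General Y's optimal q on defend A is 5/14, and the value is -4·(5/14) + (1)·(9/14) = -11/14.

-11/14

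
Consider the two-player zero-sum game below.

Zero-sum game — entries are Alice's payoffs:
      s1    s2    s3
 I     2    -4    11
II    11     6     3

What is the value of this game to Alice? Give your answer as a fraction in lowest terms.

Column s1 is strictly dominated by s2 for Bob (it gives Alice more in every row).
The remaining 2×2 game on (I, II) × (s2, s3) has no saddle point. Let Alice play I with probability p; indifference gives −4p + 6(1−p) = 11p + 3(1−p), so p = 1/6.
Similarly Bob's optimal q on s2 is 4/9, and the value is -4·(4/9) + (11)·(5/9) = 13/3.

13/3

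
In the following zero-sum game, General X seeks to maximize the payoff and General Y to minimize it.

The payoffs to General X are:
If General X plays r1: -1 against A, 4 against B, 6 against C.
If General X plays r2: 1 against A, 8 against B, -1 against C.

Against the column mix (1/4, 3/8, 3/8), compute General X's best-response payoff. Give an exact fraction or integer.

7/2

r1: (-1)·(1/4) + (4)·(3/8) + (6)·(3/8) = 7/2.
r2: (1)·(1/4) + (8)·(3/8) + (-1)·(3/8) = 23/8.
The best pure response is r1 with expected payoff 7/2.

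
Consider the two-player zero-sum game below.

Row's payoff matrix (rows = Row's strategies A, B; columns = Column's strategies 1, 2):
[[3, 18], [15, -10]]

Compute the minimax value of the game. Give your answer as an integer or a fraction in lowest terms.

Row minima are 3 and -10, so Row's maximin is 3; column maxima are 15 and 18, so Column's minimax is 15. These differ, so the equilibrium is in mixed strategies.
Let Row play A with probability p. Column is indifferent when 3p + 15(1−p) = 18p − 10(1−p), giving p = 5/8.
Let Column play 1 with probability q. Row is indifferent when 3q + 18(1−q) = 15q − 10(1−q), giving q = 7/10.
The value is 3·(7/10) + (18)·(3/10) = 15/2.

15/2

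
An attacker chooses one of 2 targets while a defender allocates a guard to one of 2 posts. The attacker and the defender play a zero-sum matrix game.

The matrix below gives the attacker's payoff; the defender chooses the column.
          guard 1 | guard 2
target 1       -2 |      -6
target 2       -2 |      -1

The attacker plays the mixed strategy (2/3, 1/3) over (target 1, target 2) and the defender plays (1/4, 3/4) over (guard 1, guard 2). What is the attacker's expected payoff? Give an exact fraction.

-15/4

Against (1/4, 3/4), each row's expected payoff is target 1: -5; target 2: -5/4.
Taking the (2/3, 1/3)-weighted average: (2/3)·(-5) + (1/3)·(-5/4) = -15/4.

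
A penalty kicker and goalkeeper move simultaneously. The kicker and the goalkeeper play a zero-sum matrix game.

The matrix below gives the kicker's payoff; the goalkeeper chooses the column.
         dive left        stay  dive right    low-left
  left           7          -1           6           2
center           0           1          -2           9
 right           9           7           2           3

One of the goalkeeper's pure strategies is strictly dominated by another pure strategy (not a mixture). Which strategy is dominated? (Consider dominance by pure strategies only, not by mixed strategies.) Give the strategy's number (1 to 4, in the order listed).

1

The goalkeeper prefers columns that give the kicker less. Compare dive left with dive right: 6 < 7, -2 < 0, 2 < 9.
So dive right strictly dominates dive left for the goalkeeper; dive left is strictly dominated.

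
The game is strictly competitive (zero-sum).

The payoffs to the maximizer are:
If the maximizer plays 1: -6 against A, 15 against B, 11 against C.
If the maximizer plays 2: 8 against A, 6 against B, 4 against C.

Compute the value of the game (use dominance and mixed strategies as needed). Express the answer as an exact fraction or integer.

16/3

Column B is strictly dominated by C for the minimizer (it gives the maximizer more in every row).
The remaining 2×2 game on (1, 2) × (A, C) has no saddle point. Let the maximizer play 1 with probability p; indifference gives −6p + 8(1−p) = 11p + 4(1−p), so p = 4/21.
Similarly the minimizer's optimal q on A is 1/3, and the value is -6·(1/3) + (11)·(2/3) = 16/3.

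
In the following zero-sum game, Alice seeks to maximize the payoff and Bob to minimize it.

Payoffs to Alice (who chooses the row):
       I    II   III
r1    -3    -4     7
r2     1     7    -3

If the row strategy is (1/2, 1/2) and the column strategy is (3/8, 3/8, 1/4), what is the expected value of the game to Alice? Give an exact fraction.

11/16

Against (3/8, 3/8, 1/4), each row's expected payoff is r1: -7/8; r2: 9/4.
Taking the (1/2, 1/2)-weighted average: (1/2)·(-7/8) + (1/2)·(9/4) = 11/16.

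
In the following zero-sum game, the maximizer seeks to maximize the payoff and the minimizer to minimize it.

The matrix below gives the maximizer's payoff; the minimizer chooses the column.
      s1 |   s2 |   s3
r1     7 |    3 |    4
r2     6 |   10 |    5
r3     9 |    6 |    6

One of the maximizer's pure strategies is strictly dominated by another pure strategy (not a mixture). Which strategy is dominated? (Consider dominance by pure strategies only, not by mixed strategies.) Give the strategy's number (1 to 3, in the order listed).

Compare r1 with r3: 9 > 7, 6 > 3, 6 > 4.
So r3 strictly dominates r1 for the maximizer; r1 is strictly dominated.

1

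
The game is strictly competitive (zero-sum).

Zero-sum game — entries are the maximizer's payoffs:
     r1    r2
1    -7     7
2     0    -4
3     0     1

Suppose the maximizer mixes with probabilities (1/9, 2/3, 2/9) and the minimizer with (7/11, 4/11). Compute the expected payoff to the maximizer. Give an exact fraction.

-109/99

Against (7/11, 4/11), each row's expected payoff is 1: -21/11; 2: -16/11; 3: 4/11.
Taking the (1/9, 2/3, 2/9)-weighted average: (1/9)·(-21/11) + (2/3)·(-16/11) + (2/9)·(4/11) = -109/99.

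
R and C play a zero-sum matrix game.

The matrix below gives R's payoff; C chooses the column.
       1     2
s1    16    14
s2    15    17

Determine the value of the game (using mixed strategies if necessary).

Row minima are 14 and 15, so R's maximin is 15; column maxima are 16 and 17, so C's minimax is 16. These differ, so the equilibrium is in mixed strategies.
Let R play s1 with probability p. C is indifferent when 16p + 15(1−p) = 14p + 17(1−p), giving p = 1/2.
Let C play 1 with probability q. R is indifferent when 16q + 14(1−q) = 15q + 17(1−q), giving q = 3/4.
The value is 16·(3/4) + (14)·(1/4) = 31/2.

31/2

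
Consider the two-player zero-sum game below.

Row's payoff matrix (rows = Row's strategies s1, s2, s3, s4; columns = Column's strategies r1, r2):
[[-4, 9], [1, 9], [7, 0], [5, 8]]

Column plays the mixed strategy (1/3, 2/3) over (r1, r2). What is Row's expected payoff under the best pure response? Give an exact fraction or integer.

7

s1: (-4)·(1/3) + (9)·(2/3) = 14/3.
s2: (1)·(1/3) + (9)·(2/3) = 19/3.
s3: (7)·(1/3) + (0)·(2/3) = 7/3.
s4: (5)·(1/3) + (8)·(2/3) = 7.
The best pure response is s4 with expected payoff 7.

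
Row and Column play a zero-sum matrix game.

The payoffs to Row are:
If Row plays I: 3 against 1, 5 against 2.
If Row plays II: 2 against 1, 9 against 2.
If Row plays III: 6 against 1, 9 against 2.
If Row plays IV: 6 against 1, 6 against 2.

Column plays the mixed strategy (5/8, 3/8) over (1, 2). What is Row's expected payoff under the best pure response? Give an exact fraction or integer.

I: (3)·(5/8) + (5)·(3/8) = 15/4.
II: (2)·(5/8) + (9)·(3/8) = 37/8.
III: (6)·(5/8) + (9)·(3/8) = 57/8.
IV: (6)·(5/8) + (6)·(3/8) = 6.
The best pure response is III with expected payoff 57/8.

57/8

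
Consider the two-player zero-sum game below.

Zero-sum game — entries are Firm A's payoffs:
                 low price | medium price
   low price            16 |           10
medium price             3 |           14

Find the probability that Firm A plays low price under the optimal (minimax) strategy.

11/17

Row minima are 10 and 3, so Firm A's maximin is 10; column maxima are 16 and 14, so Firm B's minimax is 14. These differ, so the equilibrium is in mixed strategies.
Let Firm A play low price with probability p. Firm B is indifferent when 16p + 3(1−p) = 10p + 14(1−p), giving p = 11/17.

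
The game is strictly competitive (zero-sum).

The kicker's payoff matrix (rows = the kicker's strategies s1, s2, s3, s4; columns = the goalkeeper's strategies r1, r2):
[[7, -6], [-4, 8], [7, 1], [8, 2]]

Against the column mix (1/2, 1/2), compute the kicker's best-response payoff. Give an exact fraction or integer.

5

s1: (7)·(1/2) + (-6)·(1/2) = 1/2.
s2: (-4)·(1/2) + (8)·(1/2) = 2.
s3: (7)·(1/2) + (1)·(1/2) = 4.
s4: (8)·(1/2) + (2)·(1/2) = 5.
The best pure response is s4 with expected payoff 5.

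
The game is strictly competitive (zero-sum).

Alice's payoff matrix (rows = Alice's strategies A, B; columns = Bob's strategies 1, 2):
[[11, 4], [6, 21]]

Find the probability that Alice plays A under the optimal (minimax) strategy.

Row minima are 4 and 6, so Alice's maximin is 6; column maxima are 11 and 21, so Bob's minimax is 11. These differ, so the equilibrium is in mixed strategies.
Let Alice play A with probability p. Bob is indifferent when 11p + 6(1−p) = 4p + 21(1−p), giving p = 15/22.

15/22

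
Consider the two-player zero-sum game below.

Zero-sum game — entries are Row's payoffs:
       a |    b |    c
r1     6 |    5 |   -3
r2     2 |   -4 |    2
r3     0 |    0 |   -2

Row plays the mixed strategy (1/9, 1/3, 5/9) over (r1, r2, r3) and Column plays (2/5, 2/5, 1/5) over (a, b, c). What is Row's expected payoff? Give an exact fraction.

Against (2/5, 2/5, 1/5), each row's expected payoff is r1: 19/5; r2: -2/5; r3: -2/5.
Taking the (1/9, 1/3, 5/9)-weighted average: (1/9)·(19/5) + (1/3)·(-2/5) + (5/9)·(-2/5) = 1/15.

1/15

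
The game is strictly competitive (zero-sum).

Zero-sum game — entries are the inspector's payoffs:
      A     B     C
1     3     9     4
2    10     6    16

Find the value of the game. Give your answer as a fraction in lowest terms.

Column C is strictly dominated by A for the inspectee (it gives the inspector more in every row).
The remaining 2×2 game on (1, 2) × (A, B) has no saddle point. Let the inspector play 1 with probability p; indifference gives 3p + 10(1−p) = 9p + 6(1−p), so p = 2/5.
Similarly the inspectee's optimal q on A is 3/10, and the value is 3·(3/10) + (9)·(7/10) = 36/5.

36/5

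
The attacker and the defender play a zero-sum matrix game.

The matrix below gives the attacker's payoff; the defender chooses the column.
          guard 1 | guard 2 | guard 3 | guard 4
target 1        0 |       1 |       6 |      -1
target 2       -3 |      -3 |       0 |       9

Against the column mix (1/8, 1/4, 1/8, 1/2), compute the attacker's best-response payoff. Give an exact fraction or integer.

target 1: (0)·(1/8) + (1)·(1/4) + (6)·(1/8) + (-1)·(1/2) = 1/2.
target 2: (-3)·(1/8) + (-3)·(1/4) + (0)·(1/8) + (9)·(1/2) = 27/8.
The best pure response is target 2 with expected payoff 27/8.

27/8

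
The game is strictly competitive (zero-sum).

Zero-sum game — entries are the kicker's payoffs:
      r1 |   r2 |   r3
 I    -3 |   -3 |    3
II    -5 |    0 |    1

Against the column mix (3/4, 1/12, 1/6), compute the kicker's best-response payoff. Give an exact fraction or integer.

I: (-3)·(3/4) + (-3)·(1/12) + (3)·(1/6) = -2.
II: (-5)·(3/4) + (0)·(1/12) + (1)·(1/6) = -43/12.
The best pure response is I with expected payoff -2.

-2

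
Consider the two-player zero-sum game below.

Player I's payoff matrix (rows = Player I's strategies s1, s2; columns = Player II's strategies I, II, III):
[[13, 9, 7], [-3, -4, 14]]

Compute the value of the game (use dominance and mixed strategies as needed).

Column I is strictly dominated by II for Player II (it gives Player I more in every row).
The remaining 2×2 game on (s1, s2) × (II, III) has no saddle point. Let Player I play s1 with probability p; indifference gives 9p − 4(1−p) = 7p + 14(1−p), so p = 9/10.
Similarly Player II's optimal q on II is 7/20, and the value is 9·(7/20) + (7)·(13/20) = 77/10.

77/10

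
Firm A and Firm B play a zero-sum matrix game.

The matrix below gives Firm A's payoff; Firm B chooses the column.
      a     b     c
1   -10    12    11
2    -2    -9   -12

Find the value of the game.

Column b is strictly dominated by c for Firm B (it gives Firm A more in every row).
The remaining 2×2 game on (1, 2) × (a, c) has no saddle point. Let Firm A play 1 with probability p; indifference gives −10p − 2(1−p) = 11p − 12(1−p), so p = 10/31.
Similarly Firm B's optimal q on a is 23/31, and the value is -10·(23/31) + (11)·(8/31) = -142/31.

-142/31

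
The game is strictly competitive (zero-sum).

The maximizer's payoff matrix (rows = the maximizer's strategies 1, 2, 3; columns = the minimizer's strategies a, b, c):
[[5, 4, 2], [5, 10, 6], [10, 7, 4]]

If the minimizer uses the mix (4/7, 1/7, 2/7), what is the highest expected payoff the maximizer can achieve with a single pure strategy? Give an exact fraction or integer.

1: (5)·(4/7) + (4)·(1/7) + (2)·(2/7) = 4.
2: (5)·(4/7) + (10)·(1/7) + (6)·(2/7) = 6.
3: (10)·(4/7) + (7)·(1/7) + (4)·(2/7) = 55/7.
The best pure response is 3 with expected payoff 55/7.

55/7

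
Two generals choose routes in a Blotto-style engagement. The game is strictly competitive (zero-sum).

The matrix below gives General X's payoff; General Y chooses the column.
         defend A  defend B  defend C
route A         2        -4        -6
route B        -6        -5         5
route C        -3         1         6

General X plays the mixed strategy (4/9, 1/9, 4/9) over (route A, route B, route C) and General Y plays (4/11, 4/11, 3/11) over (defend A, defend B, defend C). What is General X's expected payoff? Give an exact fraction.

Against (4/11, 4/11, 3/11), each row's expected payoff is route A: -26/11; route B: -29/11; route C: 10/11.
Taking the (4/9, 1/9, 4/9)-weighted average: (4/9)·(-26/11) + (1/9)·(-29/11) + (4/9)·(10/11) = -31/33.

-31/33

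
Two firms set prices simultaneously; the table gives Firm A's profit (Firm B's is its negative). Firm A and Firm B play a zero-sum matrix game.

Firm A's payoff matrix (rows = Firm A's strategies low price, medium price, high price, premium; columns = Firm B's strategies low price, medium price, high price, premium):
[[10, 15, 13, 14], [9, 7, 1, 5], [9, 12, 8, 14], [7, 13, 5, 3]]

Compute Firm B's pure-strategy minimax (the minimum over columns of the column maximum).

The worst case (largest entry) in each column is low price: 10, medium price: 15, high price: 13, premium: 14.
The best (smallest) of these is 10.

10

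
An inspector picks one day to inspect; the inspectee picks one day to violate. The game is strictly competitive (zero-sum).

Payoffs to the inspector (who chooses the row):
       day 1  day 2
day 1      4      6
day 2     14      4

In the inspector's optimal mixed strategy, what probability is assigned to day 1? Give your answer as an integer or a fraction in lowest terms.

Row minima are 4 and 4, so the inspector's maximin is 4; column maxima are 14 and 6, so the inspectee's minimax is 6. These differ, so the equilibrium is in mixed strategies.
Let the inspector play day 1 with probability p. The inspectee is indifferent when 4p + 14(1−p) = 6p + 4(1−p), giving p = 5/6.

5/6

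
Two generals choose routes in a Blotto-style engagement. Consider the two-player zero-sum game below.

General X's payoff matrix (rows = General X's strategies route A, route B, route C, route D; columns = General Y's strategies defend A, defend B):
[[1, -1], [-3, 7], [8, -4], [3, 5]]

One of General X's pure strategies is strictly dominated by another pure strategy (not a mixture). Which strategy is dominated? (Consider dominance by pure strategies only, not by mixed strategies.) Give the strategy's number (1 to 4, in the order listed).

1

Compare route A with route D: 3 > 1, 5 > -1.
So route D strictly dominates route A for General X; route A is strictly dominated.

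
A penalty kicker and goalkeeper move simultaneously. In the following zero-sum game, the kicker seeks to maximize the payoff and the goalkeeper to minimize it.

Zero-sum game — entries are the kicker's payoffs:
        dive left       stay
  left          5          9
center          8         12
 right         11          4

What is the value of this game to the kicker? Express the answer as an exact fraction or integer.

100/11

Row left is strictly dominated by row center, so the kicker never plays it.
The remaining 2×2 game on (center, right) × (dive left, stay) has no saddle point. Let the kicker play center with probability p; indifference gives 8p + 11(1−p) = 12p + 4(1−p), so p = 7/11.
Similarly the goalkeeper's optimal q on dive left is 8/11, and the value is 8·(8/11) + (12)·(3/11) = 100/11.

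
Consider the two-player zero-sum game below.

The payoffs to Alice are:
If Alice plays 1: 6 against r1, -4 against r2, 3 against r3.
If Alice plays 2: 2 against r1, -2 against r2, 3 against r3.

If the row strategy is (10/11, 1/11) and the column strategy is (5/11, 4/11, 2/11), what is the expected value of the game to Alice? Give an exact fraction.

Against (5/11, 4/11, 2/11), each row's expected payoff is 1: 20/11; 2: 8/11.
Taking the (10/11, 1/11)-weighted average: (10/11)·(20/11) + (1/11)·(8/11) = 208/121.

208/121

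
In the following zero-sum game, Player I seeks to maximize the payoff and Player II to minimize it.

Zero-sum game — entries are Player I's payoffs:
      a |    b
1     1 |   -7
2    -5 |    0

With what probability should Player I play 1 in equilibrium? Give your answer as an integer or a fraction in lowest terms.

Row minima are -7 and -5, so Player I's maximin is -5; column maxima are 1 and 0, so Player II's minimax is 0. These differ, so the equilibrium is in mixed strategies.
Let Player I play 1 with probability p. Player II is indifferent when p − 5(1−p) = −7p, giving p = 5/13.

5/13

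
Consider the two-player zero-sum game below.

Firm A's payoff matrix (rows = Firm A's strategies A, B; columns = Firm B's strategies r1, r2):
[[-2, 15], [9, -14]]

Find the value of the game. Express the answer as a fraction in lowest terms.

Row minima are -2 and -14, so Firm A's maximin is -2; column maxima are 9 and 15, so Firm B's minimax is 9. These differ, so the equilibrium is in mixed strategies.
Let Firm A play A with probability p. Firm B is indifferent when −2p + 9(1−p) = 15p − 14(1−p), giving p = 23/40.
Let Firm B play r1 with probability q. Firm A is indifferent when −2q + 15(1−q) = 9q − 14(1−q), giving q = 29/40.
The value is -2·(29/40) + (15)·(11/40) = 107/40.

107/40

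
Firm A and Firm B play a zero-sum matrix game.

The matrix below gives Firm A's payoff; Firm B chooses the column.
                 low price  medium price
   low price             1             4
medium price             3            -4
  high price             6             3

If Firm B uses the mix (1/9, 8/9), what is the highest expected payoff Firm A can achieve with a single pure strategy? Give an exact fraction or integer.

11/3

low price: (1)·(1/9) + (4)·(8/9) = 11/3.
medium price: (3)·(1/9) + (-4)·(8/9) = -29/9.
high price: (6)·(1/9) + (3)·(8/9) = 10/3.
The best pure response is low price with expected payoff 11/3.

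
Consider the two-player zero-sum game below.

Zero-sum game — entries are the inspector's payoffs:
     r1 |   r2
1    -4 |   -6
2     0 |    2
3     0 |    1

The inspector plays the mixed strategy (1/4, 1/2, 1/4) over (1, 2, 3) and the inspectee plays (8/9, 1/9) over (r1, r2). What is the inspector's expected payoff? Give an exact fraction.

-11/12

Against (8/9, 1/9), each row's expected payoff is 1: -38/9; 2: 2/9; 3: 1/9.
Taking the (1/4, 1/2, 1/4)-weighted average: (1/4)·(-38/9) + (1/2)·(2/9) + (1/4)·(1/9) = -11/12.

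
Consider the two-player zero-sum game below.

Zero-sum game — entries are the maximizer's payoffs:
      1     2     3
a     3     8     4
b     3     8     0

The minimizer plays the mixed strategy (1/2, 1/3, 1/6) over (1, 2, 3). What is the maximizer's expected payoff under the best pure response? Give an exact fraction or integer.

a: (3)·(1/2) + (8)·(1/3) + (4)·(1/6) = 29/6.
b: (3)·(1/2) + (8)·(1/3) + (0)·(1/6) = 25/6.
The best pure response is a with expected payoff 29/6.

29/6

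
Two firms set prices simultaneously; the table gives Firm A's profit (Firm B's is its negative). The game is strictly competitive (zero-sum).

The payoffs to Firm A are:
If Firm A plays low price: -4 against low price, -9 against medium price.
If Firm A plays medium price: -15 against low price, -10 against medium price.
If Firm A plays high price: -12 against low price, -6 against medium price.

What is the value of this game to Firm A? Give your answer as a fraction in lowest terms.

Row medium price is strictly dominated by row high price, so Firm A never plays it.
The remaining 2×2 game on (low price, high price) × (low price, medium price) has no saddle point. Let Firm A play low price with probability p; indifference gives −4p − 12(1−p) = −9p − 6(1−p), so p = 6/11.
Similarly Firm B's optimal q on low price is 3/11, and the value is -4·(3/11) + (-9)·(8/11) = -84/11.

-84/11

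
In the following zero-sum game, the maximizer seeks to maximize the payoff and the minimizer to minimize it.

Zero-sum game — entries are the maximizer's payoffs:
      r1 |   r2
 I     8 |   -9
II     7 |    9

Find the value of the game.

Row minima are -9 and 7, so the maximizer's maximin is 7; column maxima are 8 and 9, so the minimizer's minimax is 8. These differ, so the equilibrium is in mixed strategies.
Let the maximizer play I with probability p. The minimizer is indifferent when 8p + 7(1−p) = −9p + 9(1−p), giving p = 2/19.
Let the minimizer play r1 with probability q. The maximizer is indifferent when 8q − 9(1−q) = 7q + 9(1−q), giving q = 18/19.
The value is 8·(18/19) + (-9)·(1/19) = 135/19.

135/19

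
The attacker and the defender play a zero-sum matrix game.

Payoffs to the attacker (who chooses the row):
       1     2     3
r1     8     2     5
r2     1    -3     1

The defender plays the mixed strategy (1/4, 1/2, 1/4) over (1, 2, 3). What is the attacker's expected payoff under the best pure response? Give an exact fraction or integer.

17/4

r1: (8)·(1/4) + (2)·(1/2) + (5)·(1/4) = 17/4.
r2: (1)·(1/4) + (-3)·(1/2) + (1)·(1/4) = -1.
The best pure response is r1 with expected payoff 17/4.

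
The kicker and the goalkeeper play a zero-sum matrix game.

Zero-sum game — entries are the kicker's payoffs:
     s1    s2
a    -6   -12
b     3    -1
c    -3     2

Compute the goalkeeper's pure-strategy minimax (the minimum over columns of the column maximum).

2

The worst case (largest entry) in each column is s1: 3, s2: 2.
The best (smallest) of these is 2.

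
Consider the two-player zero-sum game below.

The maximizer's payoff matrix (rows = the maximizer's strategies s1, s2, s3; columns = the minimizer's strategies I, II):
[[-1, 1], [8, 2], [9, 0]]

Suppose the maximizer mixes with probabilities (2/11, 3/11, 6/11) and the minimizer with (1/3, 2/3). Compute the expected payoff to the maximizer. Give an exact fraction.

92/33

Against (1/3, 2/3), each row's expected payoff is s1: 1/3; s2: 4; s3: 3.
Taking the (2/11, 3/11, 6/11)-weighted average: (2/11)·(1/3) + (3/11)·(4) + (6/11)·(3) = 92/33.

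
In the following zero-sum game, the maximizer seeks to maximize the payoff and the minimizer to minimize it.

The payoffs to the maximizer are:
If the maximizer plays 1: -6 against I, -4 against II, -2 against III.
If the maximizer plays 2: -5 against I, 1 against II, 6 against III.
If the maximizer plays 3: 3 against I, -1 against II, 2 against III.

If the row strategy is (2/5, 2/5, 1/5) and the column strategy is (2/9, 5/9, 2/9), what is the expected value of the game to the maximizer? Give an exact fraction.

-53/45

Against (2/9, 5/9, 2/9), each row's expected payoff is 1: -4; 2: 7/9; 3: 5/9.
Taking the (2/5, 2/5, 1/5)-weighted average: (2/5)·(-4) + (2/5)·(7/9) + (1/5)·(5/9) = -53/45.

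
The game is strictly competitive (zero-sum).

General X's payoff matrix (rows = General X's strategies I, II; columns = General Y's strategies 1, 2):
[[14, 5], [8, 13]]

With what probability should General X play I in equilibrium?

5/14

Row minima are 5 and 8, so General X's maximin is 8; column maxima are 14 and 13, so General Y's minimax is 13. These differ, so the equilibrium is in mixed strategies.
Let General X play I with probability p. General Y is indifferent when 14p + 8(1−p) = 5p + 13(1−p), giving p = 5/14.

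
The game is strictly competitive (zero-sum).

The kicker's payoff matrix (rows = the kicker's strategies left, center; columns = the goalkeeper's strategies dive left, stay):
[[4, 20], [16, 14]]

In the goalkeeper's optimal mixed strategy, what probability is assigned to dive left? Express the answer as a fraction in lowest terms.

1/3

Row minima are 4 and 14, so the kicker's maximin is 14; column maxima are 16 and 20, so the goalkeeper's minimax is 16. These differ, so the equilibrium is in mixed strategies.
Let the goalkeeper play dive left with probability q. The kicker is indifferent when 4q + 20(1−q) = 16q + 14(1−q), giving q = 1/3.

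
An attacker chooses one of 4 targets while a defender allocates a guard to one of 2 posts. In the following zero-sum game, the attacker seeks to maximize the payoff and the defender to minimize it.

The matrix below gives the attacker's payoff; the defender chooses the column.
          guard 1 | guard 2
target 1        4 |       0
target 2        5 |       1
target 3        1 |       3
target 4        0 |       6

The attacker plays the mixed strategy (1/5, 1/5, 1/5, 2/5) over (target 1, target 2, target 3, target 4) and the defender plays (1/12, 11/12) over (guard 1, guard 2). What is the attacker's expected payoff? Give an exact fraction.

Against (1/12, 11/12), each row's expected payoff is target 1: 1/3; target 2: 4/3; target 3: 17/6; target 4: 11/2.
Taking the (1/5, 1/5, 1/5, 2/5)-weighted average: (1/5)·(1/3) + (1/5)·(4/3) + (1/5)·(17/6) + (2/5)·(11/2) = 31/10.

31/10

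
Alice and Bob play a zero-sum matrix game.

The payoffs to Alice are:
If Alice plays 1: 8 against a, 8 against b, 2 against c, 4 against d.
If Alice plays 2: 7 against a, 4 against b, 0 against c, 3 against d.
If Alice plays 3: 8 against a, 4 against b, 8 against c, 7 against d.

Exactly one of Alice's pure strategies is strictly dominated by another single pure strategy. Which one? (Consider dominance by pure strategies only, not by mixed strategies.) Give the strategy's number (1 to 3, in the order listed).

2

Compare 2 with 1: 8 > 7, 8 > 4, 2 > 0, 4 > 3.
So 1 strictly dominates 2 for Alice; 2 is strictly dominated.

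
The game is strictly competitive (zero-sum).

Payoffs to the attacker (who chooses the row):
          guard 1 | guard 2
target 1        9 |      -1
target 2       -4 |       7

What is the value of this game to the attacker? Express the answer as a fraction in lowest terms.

Row minima are -1 and -4, so the attacker's maximin is -1; column maxima are 9 and 7, so the defender's minimax is 7. These differ, so the equilibrium is in mixed strategies.
Let the attacker play target 1 with probability p. The defender is indifferent when 9p − 4(1−p) = −p + 7(1−p), giving p = 11/21.
Let the defender play guard 1 with probability q. The attacker is indifferent when 9q − (1−q) = −4q + 7(1−q), giving q = 8/21.
The value is 9·(8/21) + (-1)·(13/21) = 59/21.

59/21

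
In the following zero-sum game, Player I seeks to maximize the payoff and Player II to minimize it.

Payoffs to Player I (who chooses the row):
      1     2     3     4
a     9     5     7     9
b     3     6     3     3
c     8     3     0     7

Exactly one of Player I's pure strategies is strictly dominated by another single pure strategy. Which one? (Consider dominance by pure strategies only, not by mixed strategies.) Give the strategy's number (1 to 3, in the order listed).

3

Compare c with a: 9 > 8, 5 > 3, 7 > 0, 9 > 7.
So a strictly dominates c for Player I; c is strictly dominated.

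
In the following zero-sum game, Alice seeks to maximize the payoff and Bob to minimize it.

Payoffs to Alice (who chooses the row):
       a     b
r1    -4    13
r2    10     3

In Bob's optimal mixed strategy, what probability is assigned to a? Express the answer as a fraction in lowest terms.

Row minima are -4 and 3, so Alice's maximin is 3; column maxima are 10 and 13, so Bob's minimax is 10. These differ, so the equilibrium is in mixed strategies.
Let Bob play a with probability q. Alice is indifferent when −4q + 13(1−q) = 10q + 3(1−q), giving q = 5/12.

5/12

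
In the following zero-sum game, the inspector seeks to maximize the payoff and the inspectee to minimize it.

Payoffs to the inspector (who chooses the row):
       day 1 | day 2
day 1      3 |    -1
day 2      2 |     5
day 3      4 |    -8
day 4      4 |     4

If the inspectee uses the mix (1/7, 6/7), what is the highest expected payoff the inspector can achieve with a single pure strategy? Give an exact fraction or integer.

32/7

day 1: (3)·(1/7) + (-1)·(6/7) = -3/7.
day 2: (2)·(1/7) + (5)·(6/7) = 32/7.
day 3: (4)·(1/7) + (-8)·(6/7) = -44/7.
day 4: (4)·(1/7) + (4)·(6/7) = 4.
The best pure response is day 2 with expected payoff 32/7.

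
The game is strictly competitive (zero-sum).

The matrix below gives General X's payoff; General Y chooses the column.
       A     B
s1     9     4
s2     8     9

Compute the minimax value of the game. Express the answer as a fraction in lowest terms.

Row minima are 4 and 8, so General X's maximin is 8; column maxima are 9 and 9, so General Y's minimax is 9. These differ, so the equilibrium is in mixed strategies.
Let General X play s1 with probability p. General Y is indifferent when 9p + 8(1−p) = 4p + 9(1−p), giving p = 1/6.
Let General Y play A with probability q. General X is indifferent when 9q + 4(1−q) = 8q + 9(1−q), giving q = 5/6.
The value is 9·(5/6) + (4)·(1/6) = 49/6.

49/6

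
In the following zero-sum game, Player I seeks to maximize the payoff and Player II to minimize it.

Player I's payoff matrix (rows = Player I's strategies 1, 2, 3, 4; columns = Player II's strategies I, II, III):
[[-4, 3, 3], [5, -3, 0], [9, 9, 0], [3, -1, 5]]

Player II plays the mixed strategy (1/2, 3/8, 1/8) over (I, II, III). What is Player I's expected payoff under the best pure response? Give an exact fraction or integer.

63/8

1: (-4)·(1/2) + (3)·(3/8) + (3)·(1/8) = -1/2.
2: (5)·(1/2) + (-3)·(3/8) + (0)·(1/8) = 11/8.
3: (9)·(1/2) + (9)·(3/8) + (0)·(1/8) = 63/8.
4: (3)·(1/2) + (-1)·(3/8) + (5)·(1/8) = 7/4.
The best pure response is 3 with expected payoff 63/8.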